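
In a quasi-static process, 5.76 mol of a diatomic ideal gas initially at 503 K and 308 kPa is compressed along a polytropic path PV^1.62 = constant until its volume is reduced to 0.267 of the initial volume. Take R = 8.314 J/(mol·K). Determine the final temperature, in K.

V₁ = nRT₁/P₁ = 5.76×8.314×503/308 = 78.2 L.
Polytropic n=1.62: T₂ = T₁(V₁/V₂)^(n−1) = 503×(3.75)^0.62 = 1140 K; P₂ = P₁(V₁/V₂)^n = 2620 kPa.

1140 K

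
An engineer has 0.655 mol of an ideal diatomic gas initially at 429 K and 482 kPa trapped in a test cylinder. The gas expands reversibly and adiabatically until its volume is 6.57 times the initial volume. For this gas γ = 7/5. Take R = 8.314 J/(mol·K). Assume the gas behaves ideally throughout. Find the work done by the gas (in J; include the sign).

V₁ = nRT₁/P₁ = 0.655×8.314×429/482 = 4.85 L.
Adiabatic: TV^(γ−1) = const ⇒ T₂ = 429×(0.152)^0.400 = 202 K; PV^γ = const ⇒ P₂ = 34.6 kPa.
ΔU = nCvΔT = 0.655×20.8×(202−429) = -3090 J.
Q = 0 for an adiabatic process, so W = −ΔU = 3090 J.

3090 J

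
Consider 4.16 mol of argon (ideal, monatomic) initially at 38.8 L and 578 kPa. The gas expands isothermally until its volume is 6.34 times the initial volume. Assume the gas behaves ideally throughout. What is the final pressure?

T₁ = P₁V₁/(nR) = 578×38.8/(4.16×8.314) = 648 K.
Isothermal: T stays 648 K; PV = const ⇒ V₂ = 246 L, P₂ = 91.2 kPa.

91.2 kPa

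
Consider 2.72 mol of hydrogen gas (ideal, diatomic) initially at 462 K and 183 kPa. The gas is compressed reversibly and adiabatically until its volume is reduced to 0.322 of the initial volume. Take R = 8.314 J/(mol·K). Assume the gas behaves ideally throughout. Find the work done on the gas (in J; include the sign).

15000 J

V₁ = nRT₁/P₁ = 2.72×8.314×462/183 = 57.1 L.
Adiabatic: TV^(γ−1) = const ⇒ T₂ = 462×(3.11)^0.400 = 727 K; PV^γ = const ⇒ P₂ = 894 kPa.
ΔU = nCvΔT = 2.72×20.8×(727−462) = 15000 J.
Q = 0 for an adiabatic process, so W = −ΔU = -15000 J.
Work done on the gas = −W_by = 15000 J.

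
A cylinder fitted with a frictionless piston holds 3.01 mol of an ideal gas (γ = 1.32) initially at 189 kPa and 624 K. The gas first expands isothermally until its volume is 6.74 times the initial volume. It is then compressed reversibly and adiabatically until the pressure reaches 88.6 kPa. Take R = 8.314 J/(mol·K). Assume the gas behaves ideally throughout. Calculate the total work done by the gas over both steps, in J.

14100 J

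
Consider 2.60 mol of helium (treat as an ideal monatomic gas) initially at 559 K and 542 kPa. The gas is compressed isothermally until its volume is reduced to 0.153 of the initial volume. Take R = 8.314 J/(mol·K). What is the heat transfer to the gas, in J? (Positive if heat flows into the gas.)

-22700 J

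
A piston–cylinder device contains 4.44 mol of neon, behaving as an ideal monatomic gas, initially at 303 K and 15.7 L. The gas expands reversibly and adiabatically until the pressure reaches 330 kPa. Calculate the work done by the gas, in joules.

P₁ = nRT₁/V₁ = 4.44×8.314×303/15.7 = 712 kPa.
Adiabatic: T₂/T₁ = (P₂/P₁)^((γ−1)/γ) ⇒ T₂ = 303×(0.463)^0.400 = 223 K; V₂ = 24.9 L.
ΔU = nCvΔT = 4.44×12.5×(223−303) = -4450 J.
Q = 0 for an adiabatic process, so W = −ΔU = 4450 J.

4450 J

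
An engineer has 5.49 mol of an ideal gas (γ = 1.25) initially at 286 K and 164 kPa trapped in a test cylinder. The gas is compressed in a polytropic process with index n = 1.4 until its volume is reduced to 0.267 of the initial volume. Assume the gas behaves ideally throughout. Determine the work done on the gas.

22700 J

V₁ = nRT₁/P₁ = 5.49×8.314×286/164 = 79.6 L.
Polytropic n=1.4: T₂ = T₁(V₁/V₂)^(n−1) = 286×(3.75)^0.40 = 485 K; P₂ = P₁(V₁/V₂)^n = 1040 kPa.
W = (P₁V₁−P₂V₂)/(n−1) = (164×79.6−1040×21.3)/0.40 = -22700 J.
Work done on the gas = −W_by = 22700 J.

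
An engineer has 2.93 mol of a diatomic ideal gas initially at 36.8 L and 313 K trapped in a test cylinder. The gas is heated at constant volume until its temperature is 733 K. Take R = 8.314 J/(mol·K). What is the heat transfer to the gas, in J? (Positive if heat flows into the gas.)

P₁ = nRT₁/V₁ = 2.93×8.314×313/36.8 = 207 kPa.
Isochoric: V stays 36.8 L; P/T = const ⇒ T₂ = 733 K, P₂ = 485 kPa.
W = 0 (no volume change).
ΔU = nCvΔT = 2.93×20.8×(733−313) = 25600 J.
Q = ΔU = 25600 J.

25600 J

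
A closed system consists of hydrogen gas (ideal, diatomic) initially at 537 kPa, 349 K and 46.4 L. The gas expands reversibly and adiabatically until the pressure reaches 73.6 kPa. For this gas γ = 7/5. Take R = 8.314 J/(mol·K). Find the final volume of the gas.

192 L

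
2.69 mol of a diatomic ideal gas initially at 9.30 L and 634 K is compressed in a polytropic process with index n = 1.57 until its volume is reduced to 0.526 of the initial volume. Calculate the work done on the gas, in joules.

P₁ = nRT₁/V₁ = 2.69×8.314×634/9.30 = 1520 kPa.
Polytropic n=1.57: T₂ = T₁(V₁/V₂)^(n−1) = 634×(1.90)^0.57 = 914 K; P₂ = P₁(V₁/V₂)^n = 4180 kPa.
W = (P₁V₁−P₂V₂)/(n−1) = (1520×9.30−4180×4.89)/0.57 = -11000 J.
Work done on the gas = −W_by = 11000 J.

11000 J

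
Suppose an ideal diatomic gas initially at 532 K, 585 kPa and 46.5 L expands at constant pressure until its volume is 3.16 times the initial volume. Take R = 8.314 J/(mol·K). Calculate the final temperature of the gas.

Isobaric: P stays 585 kPa; V/T = const ⇒ T₂ = 1680 K, V₂ = 147 L.

1680 K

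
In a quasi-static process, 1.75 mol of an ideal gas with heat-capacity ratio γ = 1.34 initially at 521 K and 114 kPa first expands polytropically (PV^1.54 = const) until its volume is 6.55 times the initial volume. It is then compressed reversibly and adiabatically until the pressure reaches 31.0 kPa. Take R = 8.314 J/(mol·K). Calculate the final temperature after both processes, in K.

V₁ = nRT₁/P₁ = 1.75×8.314×521/114 = 66.5 L.
Step 1 — Polytropic n=1.54: T₂ = T₁(V₁/V₂)^(n−1) = 521×(0.153)^0.54 = 189 K; P₂ = P₁(V₁/V₂)^n = 6.31 kPa.
W = (P₁V₁−P₂V₂)/(n−1) = (114×66.5−6.31×436)/0.54 = 8950 J.
ΔU = nCvΔT = 1.75×24.5×(189−521) = -14200 J.
Q = ΔU + W = -5260 J.
State after step 1: P = 6.31 kPa, V = 436 L, T = 189 K.
Step 2 — Adiabatic: T₂/T₁ = (P₂/P₁)^((γ−1)/γ) ⇒ T₂ = 189×(4.91)^0.254 = 283 K; V₂ = 133 L.
ΔU = nCvΔT = 1.75×24.5×(283−189) = 4020 J.
Q = 0 for an adiabatic process, so W = −ΔU = -4020 J.
Net over both steps: W = 4930 J, Q = -5260 J, ΔU = -10200 J.

283 K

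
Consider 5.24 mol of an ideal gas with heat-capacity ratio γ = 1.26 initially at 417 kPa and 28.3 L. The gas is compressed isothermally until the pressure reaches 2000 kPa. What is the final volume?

5.90 L

T₁ = P₁V₁/(nR) = 417×28.3/(5.24×8.314) = 271 K.
Isothermal: T stays 271 K; PV = const ⇒ V₂ = 5.90 L, P₂ = 2000 kPa.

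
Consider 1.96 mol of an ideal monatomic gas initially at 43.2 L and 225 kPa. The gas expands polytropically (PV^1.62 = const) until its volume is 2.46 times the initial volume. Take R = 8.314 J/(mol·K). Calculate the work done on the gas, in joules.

T₁ = P₁V₁/(nR) = 225×43.2/(1.96×8.314) = 596 K.
Polytropic n=1.62: T₂ = T₁(V₁/V₂)^(n−1) = 596×(0.407)^0.62 = 341 K; P₂ = P₁(V₁/V₂)^n = 52.3 kPa.
W = (P₁V₁−P₂V₂)/(n−1) = (225×43.2−52.3×106)/0.62 = 6710 J.
Work done on the gas = −W_by = -6710 J.

-6710 J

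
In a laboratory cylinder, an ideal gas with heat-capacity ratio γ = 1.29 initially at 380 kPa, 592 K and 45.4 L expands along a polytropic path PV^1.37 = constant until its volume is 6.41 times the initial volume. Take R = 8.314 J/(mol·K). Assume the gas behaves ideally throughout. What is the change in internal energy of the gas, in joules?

n = P₁V₁/(RT₁) = 380×45.4/(8.314×592) = 3.51 mol.
Polytropic n=1.37: T₂ = T₁(V₁/V₂)^(n−1) = 592×(0.156)^0.37 = 298 K; P₂ = P₁(V₁/V₂)^n = 29.8 kPa.
For an ideal gas ΔU = nCvΔT with Cv = R/(γ−1) = 28.7 J/(mol·K).
ΔU = 3.51×28.7×(298−592) = -29600 J.

-29600 J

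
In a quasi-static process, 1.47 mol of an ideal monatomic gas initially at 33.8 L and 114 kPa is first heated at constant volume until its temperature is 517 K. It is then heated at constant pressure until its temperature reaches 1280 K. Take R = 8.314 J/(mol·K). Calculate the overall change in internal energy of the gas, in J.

17700 J

T₁ = P₁V₁/(nR) = 114×33.8/(1.47×8.314) = 315 K.
Step 1 — Isochoric: V stays 33.8 L; P/T = const ⇒ T₂ = 517 K, P₂ = 187 kPa.
W = 0 (no volume change).
ΔU = nCvΔT = 1.47×12.5×(517−315) = 3700 J.
Q = ΔU = 3700 J.
State after step 1: P = 187 kPa, V = 33.8 L, T = 517 K.
Step 2 — Isobaric: P stays 187 kPa; V/T = const ⇒ T₂ = 1280 K, V₂ = 83.7 L.
W = PΔV = 187×(83.7−33.8) kPa·L = 9330 J.
ΔU = nCvΔT = 1.47×12.5×(1280−517) = 14000 J.
Q = ΔU + W = nCpΔT = 23300 J.
Net over both steps: W = 9330 J, Q = 27000 J, ΔU = 17700 J.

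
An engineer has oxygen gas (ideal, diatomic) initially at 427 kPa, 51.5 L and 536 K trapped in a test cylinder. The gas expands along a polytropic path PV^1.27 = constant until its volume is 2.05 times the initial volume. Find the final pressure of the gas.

172 kPa

Polytropic n=1.27: T₂ = T₁(V₁/V₂)^(n−1) = 536×(0.488)^0.27 = 442 K; P₂ = P₁(V₁/V₂)^n = 172 kPa.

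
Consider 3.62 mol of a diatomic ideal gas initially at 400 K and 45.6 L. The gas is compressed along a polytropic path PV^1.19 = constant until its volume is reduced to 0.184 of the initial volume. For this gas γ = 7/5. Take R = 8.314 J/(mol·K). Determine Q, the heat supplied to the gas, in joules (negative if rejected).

P₁ = nRT₁/V₁ = 3.62×8.314×400/45.6 = 264 kPa.
Polytropic n=1.19: T₂ = T₁(V₁/V₂)^(n−1) = 400×(5.43)^0.19 = 552 K; P₂ = P₁(V₁/V₂)^n = 1980 kPa.
W = (P₁V₁−P₂V₂)/(n−1) = (264×45.6−1980×8.39)/0.19 = -24000 J.
ΔU = nCvΔT = 3.62×20.8×(552−400) = 11400 J.
Q = ΔU + W = -12600 J.

-12600 J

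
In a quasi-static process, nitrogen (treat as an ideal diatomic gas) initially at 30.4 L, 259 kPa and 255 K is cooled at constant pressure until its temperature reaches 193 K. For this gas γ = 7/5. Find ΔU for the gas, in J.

-4790 J

n = P₁V₁/(RT₁) = 259×30.4/(8.314×255) = 3.71 mol.
Isobaric: P stays 259 kPa; V/T = const ⇒ T₂ = 193 K, V₂ = 23.0 L.
For an ideal gas ΔU = nCvΔT with Cv = (5/2)R = 20.8 J/(mol·K).
ΔU = 3.71×20.8×(193−255) = -4790 J.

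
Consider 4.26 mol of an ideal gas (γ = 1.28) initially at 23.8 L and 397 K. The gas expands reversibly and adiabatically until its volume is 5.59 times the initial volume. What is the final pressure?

P₁ = nRT₁/V₁ = 4.26×8.314×397/23.8 = 591 kPa.
Adiabatic: TV^(γ−1) = const ⇒ T₂ = 397×(0.179)^0.280 = 245 K; PV^γ = const ⇒ P₂ = 65.3 kPa.

65.3 kPa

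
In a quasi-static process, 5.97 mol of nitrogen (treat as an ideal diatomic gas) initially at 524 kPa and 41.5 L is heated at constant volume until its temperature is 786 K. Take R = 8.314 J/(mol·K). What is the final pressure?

940 kPa

T₁ = P₁V₁/(nR) = 524×41.5/(5.97×8.314) = 438 K.
Isochoric: V stays 41.5 L; P/T = const ⇒ T₂ = 786 K, P₂ = 940 kPa.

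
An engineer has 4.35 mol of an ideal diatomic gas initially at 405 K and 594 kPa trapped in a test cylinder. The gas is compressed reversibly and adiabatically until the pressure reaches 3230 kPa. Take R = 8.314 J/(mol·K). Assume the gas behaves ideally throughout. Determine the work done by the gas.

-22800 J

V₁ = nRT₁/P₁ = 4.35×8.314×405/594 = 24.7 L.
Adiabatic: T₂/T₁ = (P₂/P₁)^((γ−1)/γ) ⇒ T₂ = 405×(5.44)^0.286 = 657 K; V₂ = 7.36 L.
ΔU = nCvΔT = 4.35×20.8×(657−405) = 22800 J.
Q = 0 for an adiabatic process, so W = −ΔU = -22800 J.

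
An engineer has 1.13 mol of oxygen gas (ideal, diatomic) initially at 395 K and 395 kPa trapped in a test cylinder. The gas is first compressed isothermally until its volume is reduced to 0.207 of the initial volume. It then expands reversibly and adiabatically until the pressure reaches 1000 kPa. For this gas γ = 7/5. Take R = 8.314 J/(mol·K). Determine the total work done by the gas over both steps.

-4280 J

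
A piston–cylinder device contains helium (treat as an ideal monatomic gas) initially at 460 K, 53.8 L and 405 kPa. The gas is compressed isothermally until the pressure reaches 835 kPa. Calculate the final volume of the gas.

26.1 L

Isothermal: T stays 460 K; PV = const ⇒ V₂ = 26.1 L, P₂ = 835 kPa.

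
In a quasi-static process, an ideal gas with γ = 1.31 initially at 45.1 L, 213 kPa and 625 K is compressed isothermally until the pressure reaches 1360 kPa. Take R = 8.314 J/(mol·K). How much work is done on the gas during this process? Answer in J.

n = P₁V₁/(RT₁) = 213×45.1/(8.314×625) = 1.85 mol.
Isothermal: T stays 625 K; PV = const ⇒ V₂ = 7.06 L, P₂ = 1360 kPa.
W = nRT ln(V₂/V₁) = 1.85×8.314×625×ln(0.157) = -17800 J.
Work done on the gas = −W_by = 17800 J.

17800 J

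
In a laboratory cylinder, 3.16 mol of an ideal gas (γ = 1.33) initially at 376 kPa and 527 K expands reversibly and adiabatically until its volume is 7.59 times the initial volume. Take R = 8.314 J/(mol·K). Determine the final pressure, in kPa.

V₁ = nRT₁/P₁ = 3.16×8.314×527/376 = 36.8 L.
Adiabatic: TV^(γ−1) = const ⇒ T₂ = 527×(0.132)^0.330 = 270 K; PV^γ = const ⇒ P₂ = 25.4 kPa.

25.4 kPa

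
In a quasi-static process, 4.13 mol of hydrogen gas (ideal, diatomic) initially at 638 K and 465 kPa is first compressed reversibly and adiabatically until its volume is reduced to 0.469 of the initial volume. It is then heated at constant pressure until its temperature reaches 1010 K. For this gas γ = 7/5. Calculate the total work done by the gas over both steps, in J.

V₁ = nRT₁/P₁ = 4.13×8.314×638/465 = 47.1 L.
Step 1 — Adiabatic: TV^(γ−1) = const ⇒ T₂ = 638×(2.13)^0.400 = 864 K; PV^γ = const ⇒ P₂ = 1340 kPa.
ΔU = nCvΔT = 4.13×20.8×(864−638) = 19400 J.
Q = 0 for an adiabatic process, so W = −ΔU = -19400 J.
State after step 1: P = 1340 kPa, V = 22.1 L, T = 864 K.
Step 2 — Isobaric: P stays 1340 kPa; V/T = const ⇒ T₂ = 1010 K, V₂ = 25.8 L.
W = PΔV = 1340×(25.8−22.1) kPa·L = 5020 J.
ΔU = nCvΔT = 4.13×20.8×(1010−864) = 12600 J.
Q = ΔU + W = nCpΔT = 17600 J.
Net over both steps: W = -14300 J, Q = 17600 J, ΔU = 31900 J.

-14300 J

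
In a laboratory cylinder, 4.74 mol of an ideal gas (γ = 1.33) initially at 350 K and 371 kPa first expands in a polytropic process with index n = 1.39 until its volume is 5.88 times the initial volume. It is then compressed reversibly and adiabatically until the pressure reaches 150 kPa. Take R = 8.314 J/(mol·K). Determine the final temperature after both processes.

V₁ = nRT₁/P₁ = 4.74×8.314×350/371 = 37.2 L.
Step 1 — Polytropic n=1.39: T₂ = T₁(V₁/V₂)^(n−1) = 350×(0.170)^0.39 = 175 K; P₂ = P₁(V₁/V₂)^n = 31.6 kPa.
W = (P₁V₁−P₂V₂)/(n−1) = (371×37.2−31.6×219)/0.39 = 17600 J.
ΔU = nCvΔT = 4.74×25.2×(175−350) = -20900 J.
Q = ΔU + W = -3210 J.
State after step 1: P = 31.6 kPa, V = 219 L, T = 175 K.
Step 2 — Adiabatic: T₂/T₁ = (P₂/P₁)^((γ−1)/γ) ⇒ T₂ = 175×(4.74)^0.248 = 258 K; V₂ = 67.8 L.
ΔU = nCvΔT = 4.74×25.2×(258−175) = 9880 J.
Q = 0 for an adiabatic process, so W = −ΔU = -9880 J.
Net over both steps: W = 7770 J, Q = -3210 J, ΔU = -11000 J.

258 K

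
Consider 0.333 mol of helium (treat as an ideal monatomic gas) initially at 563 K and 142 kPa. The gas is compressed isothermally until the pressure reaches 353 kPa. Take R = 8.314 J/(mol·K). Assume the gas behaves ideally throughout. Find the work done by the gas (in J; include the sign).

-1420 J

V₁ = nRT₁/P₁ = 0.333×8.314×563/142 = 11.0 L.
Isothermal: T stays 563 K; PV = const ⇒ V₂ = 4.42 L, P₂ = 353 kPa.
W = nRT ln(V₂/V₁) = 0.333×8.314×563×ln(0.402) = -1420 J.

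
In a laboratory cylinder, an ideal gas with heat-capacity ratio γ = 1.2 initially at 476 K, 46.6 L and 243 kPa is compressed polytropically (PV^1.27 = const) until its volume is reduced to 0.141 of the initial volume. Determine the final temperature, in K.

808 K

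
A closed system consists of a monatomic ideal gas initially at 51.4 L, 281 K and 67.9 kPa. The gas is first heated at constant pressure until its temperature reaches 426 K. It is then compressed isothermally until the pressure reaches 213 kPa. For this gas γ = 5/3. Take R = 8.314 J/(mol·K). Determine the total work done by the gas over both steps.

-4250 J

n = P₁V₁/(RT₁) = 67.9×51.4/(8.314×281) = 1.49 mol.
Step 1 — Isobaric: P stays 67.9 kPa; V/T = const ⇒ T₂ = 426 K, V₂ = 77.9 L.
W = PΔV = 67.9×(77.9−51.4) kPa·L = 1800 J.
ΔU = nCvΔT = 1.49×12.5×(426−281) = 2700 J.
Q = ΔU + W = nCpΔT = 4500 J.
State after step 1: P = 67.9 kPa, V = 77.9 L, T = 426 K.
Step 2 — Isothermal: T stays 426 K; PV = const ⇒ V₂ = 24.8 L, P₂ = 213 kPa.
ΔU = 0 (ideal gas, T constant).
W = nRT ln(V₂/V₁) = 1.49×8.314×426×ln(0.319) = -6050 J.
Q = ΔU + W = -6050 J.
Net over both steps: W = -4250 J, Q = -1550 J, ΔU = 2700 J.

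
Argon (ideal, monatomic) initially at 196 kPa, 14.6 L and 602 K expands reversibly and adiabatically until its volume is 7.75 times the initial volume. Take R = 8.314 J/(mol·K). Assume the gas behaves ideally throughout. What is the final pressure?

Adiabatic: TV^(γ−1) = const ⇒ T₂ = 602×(0.129)^0.667 = 154 K; PV^γ = const ⇒ P₂ = 6.46 kPa.

6.46 kPa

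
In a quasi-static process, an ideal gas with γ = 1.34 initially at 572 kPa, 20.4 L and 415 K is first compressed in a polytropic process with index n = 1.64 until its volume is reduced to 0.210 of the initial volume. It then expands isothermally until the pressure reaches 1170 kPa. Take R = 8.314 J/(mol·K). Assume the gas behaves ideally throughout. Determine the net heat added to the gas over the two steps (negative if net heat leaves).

86000 J

n = P₁V₁/(RT₁) = 572×20.4/(8.314×415) = 3.38 mol.
Step 1 — Polytropic n=1.64: T₂ = T₁(V₁/V₂)^(n−1) = 415×(4.76)^0.64 = 1130 K; P₂ = P₁(V₁/V₂)^n = 7400 kPa.
W = (P₁V₁−P₂V₂)/(n−1) = (572×20.4−7400×4.28)/0.64 = -31300 J.
ΔU = nCvΔT = 3.38×24.5×(1130−415) = 58900 J.
Q = ΔU + W = 27600 J.
State after step 1: P = 7400 kPa, V = 4.28 L, T = 1130 K.
Step 2 — Isothermal: T stays 1130 K; PV = const ⇒ V₂ = 27.1 L, P₂ = 1170 kPa.
ΔU = 0 (ideal gas, T constant).
W = nRT ln(V₂/V₁) = 3.38×8.314×1130×ln(6.32) = 58400 J.
Q = ΔU + W = 58400 J.
Net over both steps: W = 27100 J, Q = 86000 J, ΔU = 58900 J.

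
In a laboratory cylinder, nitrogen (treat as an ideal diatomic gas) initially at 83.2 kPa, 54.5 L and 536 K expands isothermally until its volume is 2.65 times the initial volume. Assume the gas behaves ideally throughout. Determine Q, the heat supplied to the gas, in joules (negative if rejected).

4420 J

n = P₁V₁/(RT₁) = 83.2×54.5/(8.314×536) = 1.02 mol.
Isothermal: T stays 536 K; PV = const ⇒ V₂ = 144 L, P₂ = 31.4 kPa.
ΔU = 0 (ideal gas, T constant).
W = nRT ln(V₂/V₁) = 1.02×8.314×536×ln(2.65) = 4420 J.
Q = ΔU + W = 4420 J.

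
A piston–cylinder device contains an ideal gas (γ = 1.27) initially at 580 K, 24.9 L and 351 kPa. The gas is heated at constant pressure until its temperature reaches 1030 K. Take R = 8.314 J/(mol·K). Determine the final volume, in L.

44.2 L

Isobaric: P stays 351 kPa; V/T = const ⇒ T₂ = 1030 K, V₂ = 44.2 L.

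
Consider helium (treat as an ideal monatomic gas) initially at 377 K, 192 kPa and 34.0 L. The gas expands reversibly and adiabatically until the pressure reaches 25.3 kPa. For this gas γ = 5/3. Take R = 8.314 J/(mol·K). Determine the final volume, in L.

115 L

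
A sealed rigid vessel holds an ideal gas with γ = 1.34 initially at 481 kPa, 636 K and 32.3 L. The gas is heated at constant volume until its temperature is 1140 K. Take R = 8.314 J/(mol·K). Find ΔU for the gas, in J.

36200 J

n = P₁V₁/(RT₁) = 481×32.3/(8.314×636) = 2.94 mol.
Isochoric: V stays 32.3 L; P/T = const ⇒ T₂ = 1140 K, P₂ = 862 kPa.
For an ideal gas ΔU = nCvΔT with Cv = R/(γ−1) = 24.5 J/(mol·K).
ΔU = 2.94×24.5×(1140−636) = 36200 J.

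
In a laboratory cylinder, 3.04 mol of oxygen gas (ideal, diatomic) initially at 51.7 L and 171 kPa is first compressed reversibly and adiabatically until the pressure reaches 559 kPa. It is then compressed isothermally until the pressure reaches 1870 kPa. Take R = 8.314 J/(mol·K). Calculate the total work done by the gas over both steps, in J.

T₁ = P₁V₁/(nR) = 171×51.7/(3.04×8.314) = 350 K.
Step 1 — Adiabatic: T₂/T₁ = (P₂/P₁)^((γ−1)/γ) ⇒ T₂ = 350×(3.27)^0.286 = 491 K; V₂ = 22.2 L.
ΔU = nCvΔT = 3.04×20.8×(491−350) = 8900 J.
Q = 0 for an adiabatic process, so W = −ΔU = -8900 J.
State after step 1: P = 559 kPa, V = 22.2 L, T = 491 K.
Step 2 — Isothermal: T stays 491 K; PV = const ⇒ V₂ = 6.63 L, P₂ = 1870 kPa.
ΔU = 0 (ideal gas, T constant).
W = nRT ln(V₂/V₁) = 3.04×8.314×491×ln(0.299) = -15000 J.
Q = ΔU + W = -15000 J.
Net over both steps: W = -23900 J, Q = -15000 J, ΔU = 8900 J.

-23900 J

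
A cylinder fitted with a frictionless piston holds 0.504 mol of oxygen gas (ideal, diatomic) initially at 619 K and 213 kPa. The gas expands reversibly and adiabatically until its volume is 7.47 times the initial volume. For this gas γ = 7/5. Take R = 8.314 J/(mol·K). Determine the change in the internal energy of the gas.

V₁ = nRT₁/P₁ = 0.504×8.314×619/213 = 12.2 L.
Adiabatic: TV^(γ−1) = const ⇒ T₂ = 619×(0.134)^0.400 = 277 K; PV^γ = const ⇒ P₂ = 12.8 kPa.
For an ideal gas ΔU = nCvΔT with Cv = (5/2)R = 20.8 J/(mol·K).
ΔU = 0.504×20.8×(277−619) = -3580 J.

-3580 J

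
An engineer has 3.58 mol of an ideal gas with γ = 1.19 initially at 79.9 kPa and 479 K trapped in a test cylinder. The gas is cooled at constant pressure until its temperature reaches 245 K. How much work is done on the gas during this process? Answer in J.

6960 J

V₁ = nRT₁/P₁ = 3.58×8.314×479/79.9 = 178 L.
Isobaric: P stays 79.9 kPa; V/T = const ⇒ T₂ = 245 K, V₂ = 91.3 L.
W = PΔV = 79.9×(91.3−178) kPa·L = -6960 J.
Work done on the gas = −W_by = 6960 J.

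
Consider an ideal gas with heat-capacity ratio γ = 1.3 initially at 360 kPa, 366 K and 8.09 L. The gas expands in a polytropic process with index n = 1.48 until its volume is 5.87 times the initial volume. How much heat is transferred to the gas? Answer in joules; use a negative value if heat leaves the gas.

n = P₁V₁/(RT₁) = 360×8.09/(8.314×366) = 0.957 mol.
Polytropic n=1.48: T₂ = T₁(V₁/V₂)^(n−1) = 366×(0.170)^0.48 = 157 K; P₂ = P₁(V₁/V₂)^n = 26.2 kPa.
W = (P₁V₁−P₂V₂)/(n−1) = (360×8.09−26.2×47.5)/0.48 = 3470 J.
ΔU = nCvΔT = 0.957×27.7×(157−366) = -5560 J.
Q = ΔU + W = -2080 J.

-2080 J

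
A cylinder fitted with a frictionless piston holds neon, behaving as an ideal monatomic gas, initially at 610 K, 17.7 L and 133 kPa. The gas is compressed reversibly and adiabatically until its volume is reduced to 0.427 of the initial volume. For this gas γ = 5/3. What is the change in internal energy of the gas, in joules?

n = P₁V₁/(RT₁) = 133×17.7/(8.314×610) = 0.464 mol.
Adiabatic: TV^(γ−1) = const ⇒ T₂ = 610×(2.34)^0.667 = 1080 K; PV^γ = const ⇒ P₂ = 549 kPa.
For an ideal gas ΔU = nCvΔT with Cv = (3/2)R = 12.5 J/(mol·K).
ΔU = 0.464×12.5×(1080−610) = 2700 J.

2700 J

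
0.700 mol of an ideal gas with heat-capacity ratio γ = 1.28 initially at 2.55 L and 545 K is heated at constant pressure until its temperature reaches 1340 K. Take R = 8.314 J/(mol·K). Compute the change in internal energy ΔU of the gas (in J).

P₁ = nRT₁/V₁ = 0.700×8.314×545/2.55 = 1240 kPa.
Isobaric: P stays 1240 kPa; V/T = const ⇒ T₂ = 1340 K, V₂ = 6.27 L.
For an ideal gas ΔU = nCvΔT with Cv = R/(γ−1) = 29.7 J/(mol·K).
ΔU = 0.700×29.7×(1340−545) = 16500 J.

16500 J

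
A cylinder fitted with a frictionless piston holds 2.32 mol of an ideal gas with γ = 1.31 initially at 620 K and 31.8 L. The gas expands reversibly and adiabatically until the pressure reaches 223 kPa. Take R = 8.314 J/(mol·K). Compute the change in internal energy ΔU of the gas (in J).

-4490 J

P₁ = nRT₁/V₁ = 2.32×8.314×620/31.8 = 376 kPa.
Adiabatic: T₂/T₁ = (P₂/P₁)^((γ−1)/γ) ⇒ T₂ = 620×(0.593)^0.237 = 548 K; V₂ = 47.4 L.
For an ideal gas ΔU = nCvΔT with Cv = R/(γ−1) = 26.8 J/(mol·K).
ΔU = 2.32×26.8×(548−620) = -4490 J.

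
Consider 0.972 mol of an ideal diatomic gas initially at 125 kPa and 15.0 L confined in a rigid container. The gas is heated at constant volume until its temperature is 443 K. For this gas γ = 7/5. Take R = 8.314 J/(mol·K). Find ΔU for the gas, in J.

T₁ = P₁V₁/(nR) = 125×15.0/(0.972×8.314) = 232 K.
Isochoric: V stays 15.0 L; P/T = const ⇒ T₂ = 443 K, P₂ = 239 kPa.
For an ideal gas ΔU = nCvΔT with Cv = (5/2)R = 20.8 J/(mol·K).
ΔU = 0.972×20.8×(443−232) = 4260 J.

4260 J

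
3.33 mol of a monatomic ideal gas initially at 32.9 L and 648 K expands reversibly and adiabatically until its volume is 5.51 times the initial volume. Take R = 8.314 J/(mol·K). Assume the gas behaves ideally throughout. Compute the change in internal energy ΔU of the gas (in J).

-18300 J

P₁ = nRT₁/V₁ = 3.33×8.314×648/32.9 = 545 kPa.
Adiabatic: TV^(γ−1) = const ⇒ T₂ = 648×(0.181)^0.667 = 208 K; PV^γ = const ⇒ P₂ = 31.7 kPa.
For an ideal gas ΔU = nCvΔT with Cv = (3/2)R = 12.5 J/(mol·K).
ΔU = 3.33×12.5×(208−648) = -18300 J.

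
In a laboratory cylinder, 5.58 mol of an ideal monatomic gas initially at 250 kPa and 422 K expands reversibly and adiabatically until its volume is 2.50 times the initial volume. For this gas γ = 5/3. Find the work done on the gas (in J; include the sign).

V₁ = nRT₁/P₁ = 5.58×8.314×422/250 = 78.3 L.
Adiabatic: TV^(γ−1) = const ⇒ T₂ = 422×(0.400)^0.667 = 229 K; PV^γ = const ⇒ P₂ = 54.3 kPa.
ΔU = nCvΔT = 5.58×12.5×(229−422) = -13400 J.
Q = 0 for an adiabatic process, so W = −ΔU = 13400 J.
Work done on the gas = −W_by = -13400 J.

-13400 J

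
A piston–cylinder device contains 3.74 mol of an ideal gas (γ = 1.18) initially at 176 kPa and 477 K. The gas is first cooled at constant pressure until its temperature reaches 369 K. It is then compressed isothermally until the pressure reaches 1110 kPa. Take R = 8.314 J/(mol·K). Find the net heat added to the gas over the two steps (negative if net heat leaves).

-43100 J

V₁ = nRT₁/P₁ = 3.74×8.314×477/176 = 84.3 L.
Step 1 — Isobaric: P stays 176 kPa; V/T = const ⇒ T₂ = 369 K, V₂ = 65.2 L.
W = PΔV = 176×(65.2−84.3) kPa·L = -3360 J.
ΔU = nCvΔT = 3.74×46.2×(369−477) = -18700 J.
Q = ΔU + W = nCpΔT = -22000 J.
State after step 1: P = 176 kPa, V = 65.2 L, T = 369 K.
Step 2 — Isothermal: T stays 369 K; PV = const ⇒ V₂ = 10.3 L, P₂ = 1110 kPa.
ΔU = 0 (ideal gas, T constant).
W = nRT ln(V₂/V₁) = 3.74×8.314×369×ln(0.159) = -21100 J.
Q = ΔU + W = -21100 J.
Net over both steps: W = -24500 J, Q = -43100 J, ΔU = -18700 J.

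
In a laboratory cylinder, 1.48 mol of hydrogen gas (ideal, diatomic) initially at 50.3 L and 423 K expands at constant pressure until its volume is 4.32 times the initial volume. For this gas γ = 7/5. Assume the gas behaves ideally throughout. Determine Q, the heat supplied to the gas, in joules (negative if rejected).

P₁ = nRT₁/V₁ = 1.48×8.314×423/50.3 = 103 kPa.
Isobaric: P stays 103 kPa; V/T = const ⇒ T₂ = 1830 K, V₂ = 217 L.
W = PΔV = 103×(217−50.3) kPa·L = 17300 J.
ΔU = nCvΔT = 1.48×20.8×(1830−423) = 43200 J.
Q = ΔU + W = nCpΔT = 60500 J.

60500 J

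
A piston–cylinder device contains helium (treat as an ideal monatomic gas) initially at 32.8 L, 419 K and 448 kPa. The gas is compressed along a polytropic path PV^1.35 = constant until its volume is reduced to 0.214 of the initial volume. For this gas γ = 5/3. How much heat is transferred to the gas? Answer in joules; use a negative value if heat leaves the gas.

-14300 J

n = P₁V₁/(RT₁) = 448×32.8/(8.314×419) = 4.22 mol.
Polytropic n=1.35: T₂ = T₁(V₁/V₂)^(n−1) = 419×(4.67)^0.35 = 719 K; P₂ = P₁(V₁/V₂)^n = 3590 kPa.
W = (P₁V₁−P₂V₂)/(n−1) = (448×32.8−3590×7.02)/0.35 = -30000 J.
ΔU = nCvΔT = 4.22×12.5×(719−419) = 15800 J.
Q = ΔU + W = -14300 J.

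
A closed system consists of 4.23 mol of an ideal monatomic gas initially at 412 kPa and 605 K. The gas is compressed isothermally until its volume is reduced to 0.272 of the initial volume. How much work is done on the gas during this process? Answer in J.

V₁ = nRT₁/P₁ = 4.23×8.314×605/412 = 51.6 L.
Isothermal: T stays 605 K; PV = const ⇒ V₂ = 14.0 L, P₂ = 1510 kPa.
W = nRT ln(V₂/V₁) = 4.23×8.314×605×ln(0.272) = -27700 J.
Work done on the gas = −W_by = 27700 J.

27700 J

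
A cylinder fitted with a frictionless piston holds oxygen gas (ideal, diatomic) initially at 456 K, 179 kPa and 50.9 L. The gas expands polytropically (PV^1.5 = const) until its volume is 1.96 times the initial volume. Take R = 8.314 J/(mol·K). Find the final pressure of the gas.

Polytropic n=1.5: T₂ = T₁(V₁/V₂)^(n−1) = 456×(0.510)^0.50 = 326 K; P₂ = P₁(V₁/V₂)^n = 65.2 kPa.

65.2 kPa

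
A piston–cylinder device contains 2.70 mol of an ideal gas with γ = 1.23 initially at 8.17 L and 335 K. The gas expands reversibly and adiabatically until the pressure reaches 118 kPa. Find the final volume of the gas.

43.4 L

P₁ = nRT₁/V₁ = 2.70×8.314×335/8.17 = 920 kPa.
Adiabatic: T₂/T₁ = (P₂/P₁)^((γ−1)/γ) ⇒ T₂ = 335×(0.128)^0.187 = 228 K; V₂ = 43.4 L.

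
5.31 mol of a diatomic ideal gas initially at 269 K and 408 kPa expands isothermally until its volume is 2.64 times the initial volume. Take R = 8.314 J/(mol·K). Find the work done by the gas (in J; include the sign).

V₁ = nRT₁/P₁ = 5.31×8.314×269/408 = 29.1 L.
Isothermal: T stays 269 K; PV = const ⇒ V₂ = 76.8 L, P₂ = 155 kPa.
W = nRT ln(V₂/V₁) = 5.31×8.314×269×ln(2.64) = 11500 J.

11500 J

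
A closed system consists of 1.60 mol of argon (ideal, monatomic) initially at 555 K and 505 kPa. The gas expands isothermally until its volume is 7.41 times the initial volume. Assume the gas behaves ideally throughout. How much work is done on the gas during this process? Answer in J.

V₁ = nRT₁/P₁ = 1.60×8.314×555/505 = 14.6 L.
Isothermal: T stays 555 K; PV = const ⇒ V₂ = 108 L, P₂ = 68.2 kPa.
W = nRT ln(V₂/V₁) = 1.60×8.314×555×ln(7.41) = 14800 J.
Work done on the gas = −W_by = -14800 J.

-14800 J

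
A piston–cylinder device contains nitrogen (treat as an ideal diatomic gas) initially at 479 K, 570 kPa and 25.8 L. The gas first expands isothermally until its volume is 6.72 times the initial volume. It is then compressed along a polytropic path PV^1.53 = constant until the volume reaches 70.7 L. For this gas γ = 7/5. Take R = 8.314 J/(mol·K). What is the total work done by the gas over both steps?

n = P₁V₁/(RT₁) = 570×25.8/(8.314×479) = 3.69 mol.
Step 1 — Isothermal: T stays 479 K; PV = const ⇒ V₂ = 173 L, P₂ = 84.8 kPa.
ΔU = 0 (ideal gas, T constant).
W = nRT ln(V₂/V₁) = 3.69×8.314×479×ln(6.72) = 28000 J.
Q = ΔU + W = 28000 J.
State after step 1: P = 84.8 kPa, V = 173 L, T = 479 K.
Step 2 — Polytropic n=1.53: T₂ = T₁(V₁/V₂)^(n−1) = 479×(2.45)^0.53 = 771 K; P₂ = P₁(V₁/V₂)^n = 335 kPa.
W = (P₁V₁−P₂V₂)/(n−1) = (84.8×173−335×70.7)/0.53 = -16900 J.
ΔU = nCvΔT = 3.69×20.8×(771−479) = 22400 J.
Q = ΔU + W = 5490 J.
Net over both steps: W = 11100 J, Q = 33500 J, ΔU = 22400 J.

11100 J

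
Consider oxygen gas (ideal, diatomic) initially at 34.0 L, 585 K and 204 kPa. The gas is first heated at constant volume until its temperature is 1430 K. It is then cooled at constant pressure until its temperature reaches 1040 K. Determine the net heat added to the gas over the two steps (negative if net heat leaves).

8860 J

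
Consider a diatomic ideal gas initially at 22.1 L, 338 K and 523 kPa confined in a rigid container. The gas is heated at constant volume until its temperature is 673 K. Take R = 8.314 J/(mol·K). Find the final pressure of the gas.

Isochoric: V stays 22.1 L; P/T = const ⇒ T₂ = 673 K, P₂ = 1040 kPa.

1040 kPa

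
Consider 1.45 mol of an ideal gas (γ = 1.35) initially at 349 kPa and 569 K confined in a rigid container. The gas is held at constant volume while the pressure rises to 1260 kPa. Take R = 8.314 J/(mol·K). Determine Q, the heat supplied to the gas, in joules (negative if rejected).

51200 J

V₁ = nRT₁/P₁ = 1.45×8.314×569/349 = 19.7 L.
Isochoric: V stays 19.7 L; P/T = const ⇒ T₂ = 2050 K, P₂ = 1260 kPa.
W = 0 (no volume change).
ΔU = nCvΔT = 1.45×23.8×(2050−569) = 51200 J.
Q = ΔU = 51200 J.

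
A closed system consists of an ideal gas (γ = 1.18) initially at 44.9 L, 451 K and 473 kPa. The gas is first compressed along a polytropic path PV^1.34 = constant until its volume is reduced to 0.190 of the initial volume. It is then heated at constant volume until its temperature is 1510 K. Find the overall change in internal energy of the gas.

n = P₁V₁/(RT₁) = 473×44.9/(8.314×451) = 5.66 mol.
Step 1 — Polytropic n=1.34: T₂ = T₁(V₁/V₂)^(n−1) = 451×(5.26)^0.34 = 793 K; P₂ = P₁(V₁/V₂)^n = 4380 kPa.
W = (P₁V₁−P₂V₂)/(n−1) = (473×44.9−4380×8.53)/0.34 = -47400 J.
ΔU = nCvΔT = 5.66×46.2×(793−451) = 89500 J.
Q = ΔU + W = 42100 J.
State after step 1: P = 4380 kPa, V = 8.53 L, T = 793 K.
Step 2 — Isochoric: V stays 8.53 L; P/T = const ⇒ T₂ = 1510 K, P₂ = 8340 kPa.
W = 0 (no volume change).
ΔU = nCvΔT = 5.66×46.2×(1510−793) = 188000 J.
Q = ΔU = 188000 J.
Net over both steps: W = -47400 J, Q = 230000 J, ΔU = 277000 J.

277000 J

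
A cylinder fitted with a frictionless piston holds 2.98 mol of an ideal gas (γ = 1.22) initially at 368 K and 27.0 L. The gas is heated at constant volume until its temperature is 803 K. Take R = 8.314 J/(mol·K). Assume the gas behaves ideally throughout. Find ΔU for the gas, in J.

P₁ = nRT₁/V₁ = 2.98×8.314×368/27.0 = 338 kPa.
Isochoric: V stays 27.0 L; P/T = const ⇒ T₂ = 803 K, P₂ = 737 kPa.
For an ideal gas ΔU = nCvΔT with Cv = R/(γ−1) = 37.8 J/(mol·K).
ΔU = 2.98×37.8×(803−368) = 49000 J.

49000 J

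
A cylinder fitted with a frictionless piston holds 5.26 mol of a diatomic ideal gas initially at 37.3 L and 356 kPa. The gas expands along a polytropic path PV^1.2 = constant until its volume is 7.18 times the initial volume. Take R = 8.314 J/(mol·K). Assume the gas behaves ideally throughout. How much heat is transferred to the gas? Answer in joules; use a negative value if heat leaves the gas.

10800 J

T₁ = P₁V₁/(nR) = 356×37.3/(5.26×8.314) = 304 K.
Polytropic n=1.2: T₂ = T₁(V₁/V₂)^(n−1) = 304×(0.139)^0.20 = 205 K; P₂ = P₁(V₁/V₂)^n = 33.4 kPa.
W = (P₁V₁−P₂V₂)/(n−1) = (356×37.3−33.4×268)/0.20 = 21600 J.
ΔU = nCvΔT = 5.26×20.8×(205−304) = -10800 J.
Q = ΔU + W = 10800 J.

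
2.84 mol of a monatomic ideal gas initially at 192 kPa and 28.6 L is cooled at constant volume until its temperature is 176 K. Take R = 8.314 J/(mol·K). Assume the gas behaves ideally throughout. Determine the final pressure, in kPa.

T₁ = P₁V₁/(nR) = 192×28.6/(2.84×8.314) = 233 K.
Isochoric: V stays 28.6 L; P/T = const ⇒ T₂ = 176 K, P₂ = 145 kPa.

145 kPa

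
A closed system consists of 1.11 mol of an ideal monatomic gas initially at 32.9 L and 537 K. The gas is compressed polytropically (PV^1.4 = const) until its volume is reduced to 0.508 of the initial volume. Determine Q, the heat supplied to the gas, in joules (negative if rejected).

-1540 J

P₁ = nRT₁/V₁ = 1.11×8.314×537/32.9 = 151 kPa.
Polytropic n=1.4: T₂ = T₁(V₁/V₂)^(n−1) = 537×(1.97)^0.40 = 704 K; P₂ = P₁(V₁/V₂)^n = 389 kPa.
W = (P₁V₁−P₂V₂)/(n−1) = (151×32.9−389×16.7)/0.40 = -3860 J.
ΔU = nCvΔT = 1.11×12.5×(704−537) = 2310 J.
Q = ΔU + W = -1540 J.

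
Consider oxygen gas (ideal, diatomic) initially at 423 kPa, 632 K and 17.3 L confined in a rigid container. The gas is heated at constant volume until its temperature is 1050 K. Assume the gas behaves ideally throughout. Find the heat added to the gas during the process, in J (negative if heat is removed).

12100 J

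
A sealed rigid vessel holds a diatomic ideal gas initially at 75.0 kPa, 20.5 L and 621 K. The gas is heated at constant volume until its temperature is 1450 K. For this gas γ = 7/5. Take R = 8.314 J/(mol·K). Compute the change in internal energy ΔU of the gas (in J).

5130 J

n = P₁V₁/(RT₁) = 75.0×20.5/(8.314×621) = 0.298 mol.
Isochoric: V stays 20.5 L; P/T = const ⇒ T₂ = 1450 K, P₂ = 175 kPa.
For an ideal gas ΔU = nCvΔT with Cv = (5/2)R = 20.8 J/(mol·K).
ΔU = 0.298×20.8×(1450−621) = 5130 J.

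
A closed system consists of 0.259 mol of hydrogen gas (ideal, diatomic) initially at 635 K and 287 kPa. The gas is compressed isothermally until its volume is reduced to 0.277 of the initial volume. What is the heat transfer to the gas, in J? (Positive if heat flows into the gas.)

-1760 J

V₁ = nRT₁/P₁ = 0.259×8.314×635/287 = 4.76 L.
Isothermal: T stays 635 K; PV = const ⇒ V₂ = 1.32 L, P₂ = 1040 kPa.
ΔU = 0 (ideal gas, T constant).
W = nRT ln(V₂/V₁) = 0.259×8.314×635×ln(0.277) = -1760 J.
Q = ΔU + W = -1760 J.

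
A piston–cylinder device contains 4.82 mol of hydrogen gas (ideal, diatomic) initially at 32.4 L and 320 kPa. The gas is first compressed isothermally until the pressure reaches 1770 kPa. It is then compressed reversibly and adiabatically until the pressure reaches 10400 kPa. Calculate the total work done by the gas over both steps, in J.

-34800 J

T₁ = P₁V₁/(nR) = 320×32.4/(4.82×8.314) = 259 K.
Step 1 — Isothermal: T stays 259 K; PV = const ⇒ V₂ = 5.86 L, P₂ = 1770 kPa.
ΔU = 0 (ideal gas, T constant).
W = nRT ln(V₂/V₁) = 4.82×8.314×259×ln(0.181) = -17700 J.
Q = ΔU + W = -17700 J.
State after step 1: P = 1770 kPa, V = 5.86 L, T = 259 K.
Step 2 — Adiabatic: T₂/T₁ = (P₂/P₁)^((γ−1)/γ) ⇒ T₂ = 259×(5.88)^0.286 = 429 K; V₂ = 1.65 L.
ΔU = nCvΔT = 4.82×20.8×(429−259) = 17100 J.
Q = 0 for an adiabatic process, so W = −ΔU = -17100 J.
Net over both steps: W = -34800 J, Q = -17700 J, ΔU = 17100 J.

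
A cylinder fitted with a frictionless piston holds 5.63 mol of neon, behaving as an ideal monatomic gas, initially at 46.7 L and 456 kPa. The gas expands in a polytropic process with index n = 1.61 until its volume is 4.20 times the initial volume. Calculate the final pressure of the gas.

45.2 kPa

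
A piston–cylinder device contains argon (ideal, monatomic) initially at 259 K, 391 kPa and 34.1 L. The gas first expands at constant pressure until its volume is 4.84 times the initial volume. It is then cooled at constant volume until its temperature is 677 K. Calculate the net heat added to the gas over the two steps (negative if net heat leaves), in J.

n = P₁V₁/(RT₁) = 391×34.1/(8.314×259) = 6.19 mol.
Step 1 — Isobaric: P stays 391 kPa; V/T = const ⇒ T₂ = 1250 K, V₂ = 165 L.
W = PΔV = 391×(165−34.1) kPa·L = 51200 J.
ΔU = nCvΔT = 6.19×12.5×(1250−259) = 76800 J.
Q = ΔU + W = nCpΔT = 128000 J.
State after step 1: P = 391 kPa, V = 165 L, T = 1250 K.
Step 2 — Isochoric: V stays 165 L; P/T = const ⇒ T₂ = 677 K, P₂ = 211 kPa.
W = 0 (no volume change).
ΔU = nCvΔT = 6.19×12.5×(677−1250) = -44500 J.
Q = ΔU = -44500 J.
Net over both steps: W = 51200 J, Q = 83500 J, ΔU = 32300 J.

83500 J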